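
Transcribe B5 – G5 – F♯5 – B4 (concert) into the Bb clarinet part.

Written C4 sounds as Bb3 on the Bb clarinet, so concert pitches are written a major second up.
B5 gives C#6
G5 gives A5
F#5 gives G#5
B4 gives C#5

C#6 A5 G#5 C#5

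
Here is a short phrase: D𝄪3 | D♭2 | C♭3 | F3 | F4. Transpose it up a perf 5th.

A##3 Ab2 Gb3 C4 C5

D##3 up a perfect fifth is A##3.
Db2 up a perfect fifth is Ab2.
A perfect fifth up from Cb3 gives Gb3.
F3: a fifth up reaches C, and 7 semitones makes it C4.
F4: a fifth up reaches C, and 7 semitones makes it C5.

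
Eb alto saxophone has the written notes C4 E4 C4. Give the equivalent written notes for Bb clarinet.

F3 A3 F3

First find concert pitch: the Eb alto saxophone sounds a major sixth below written, so C4 E4 C4 sounds Eb3 G3 Eb3.
Then write for Bb clarinet: it sounds a major second below written, so the part must be a major second above concert.
Eb3 → F3
G3 → A3
Eb3 → F3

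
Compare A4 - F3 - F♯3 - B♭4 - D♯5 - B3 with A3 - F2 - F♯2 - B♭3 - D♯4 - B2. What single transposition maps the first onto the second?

down a perfect octave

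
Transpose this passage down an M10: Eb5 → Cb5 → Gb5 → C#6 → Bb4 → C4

Cb4 Abb3 Ebb4 A4 Gb3 Ab2

Eb5 gives Cb4
Cb5 gives Abb3
Gb5 gives Ebb4
C#6 gives A4
Bb4 gives Gb3
C4 gives Ab2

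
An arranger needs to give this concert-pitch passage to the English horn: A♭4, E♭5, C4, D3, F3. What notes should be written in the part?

Eb5 Bb5 G4 A3 C4

The English horn sounds a perfect fifth below written, so the written part must be a perfect fifth above concert — transpose each note up.
Ab4 becomes Eb5
Eb5 becomes Bb5
C4 becomes G4
D3 becomes A3
F3 becomes C4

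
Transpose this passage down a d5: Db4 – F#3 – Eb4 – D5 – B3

G3 B#2 A3 G#4 E#3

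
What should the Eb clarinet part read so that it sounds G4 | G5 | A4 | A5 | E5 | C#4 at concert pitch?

E4 E5 F#4 F#5 C#5 A#3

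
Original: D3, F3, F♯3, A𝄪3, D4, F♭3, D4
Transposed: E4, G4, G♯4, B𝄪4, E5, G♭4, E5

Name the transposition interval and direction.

up a major ninth

From D3 to E4 is 9 letter names — a ninth of some quality.
D3 to E4 is 14 semitones, which makes it a major ninth; the second version is higher, so the direction is up.
Checking another pair — D4 → E5 — gives the same interval.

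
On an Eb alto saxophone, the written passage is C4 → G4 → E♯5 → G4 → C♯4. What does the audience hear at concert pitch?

Eb3 Bb3 G#4 Bb3 E3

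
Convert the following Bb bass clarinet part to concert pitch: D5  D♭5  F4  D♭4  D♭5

The Bb bass clarinet sounds a major ninth below written, so transpose each written note down a major ninth.
D5 becomes C4
Db5 becomes Cb4
F4 becomes Eb3
Db4 becomes Cb3
Db5 becomes Cb4

C4 Cb4 Eb3 Cb3 Cb4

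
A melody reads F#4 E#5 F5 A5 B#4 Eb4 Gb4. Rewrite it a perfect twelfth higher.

C#6 B#6 C7 E7 F##6 Bb5 Db6

F#4 gives C#6
E#5 gives B#6
F5 gives C7
A5 gives E7
B#4 gives F##6
Eb4 gives Bb5
Gb4 gives Db6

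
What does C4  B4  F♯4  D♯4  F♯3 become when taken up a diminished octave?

Cb5 Bb5 F5 D5 F4

C4 -> Cb5
B4 -> Bb5
F#4 -> F5
D#4 -> D5
F#3 -> F4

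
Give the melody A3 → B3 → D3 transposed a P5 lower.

D3 E3 G2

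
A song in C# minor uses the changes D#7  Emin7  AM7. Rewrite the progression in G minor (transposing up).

C# minor up to G minor is a diminished fifth; each chord root moves by that interval while the quality stays the same.
D#7: root D# up a diminished fifth → A, giving A7.
Emin7: root E up a diminished fifth → Bb, giving Bbmin7.
AM7: root A up a diminished fifth → Eb, giving EbM7.

A7 Bbmin7 EbM7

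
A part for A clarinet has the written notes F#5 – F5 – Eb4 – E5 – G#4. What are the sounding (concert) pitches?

D#5 D5 C4 C#5 E#4

Written C4 on the A clarinet sounds as A3, a minor third lower; apply that shift to every note.
F#5 to D#5
F5 to D5
Eb4 to C4
E5 to C#5
G#4 to E#4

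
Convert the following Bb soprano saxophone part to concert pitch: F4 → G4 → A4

Eb4 F4 G4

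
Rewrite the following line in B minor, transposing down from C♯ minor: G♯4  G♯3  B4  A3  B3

F#4 F#3 A4 G3 A3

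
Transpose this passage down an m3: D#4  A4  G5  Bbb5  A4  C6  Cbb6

B#3 F#4 E5 Gb5 F#4 A5 Abb5

D#4: a third down reaches B, and 3 semitones makes it B#3.
A4 down a minor third is F#4.
G5 down a minor third is E5.
Bbb5: a third down reaches G, and 3 semitones makes it Gb5.
A minor third down from A4 gives F#4.
C6 down a minor third is A5.
A minor third down from Cbb6 gives Abb5.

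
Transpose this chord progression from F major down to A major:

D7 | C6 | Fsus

F#7 E6 Asus

F major down to A major is a minor sixth; each chord root moves by that interval while the quality stays the same.
D7: root D down a minor sixth → F#, giving F#7.
C6: root C down a minor sixth → E, giving E6.
Fsus: root F down a minor sixth → A, giving Asus.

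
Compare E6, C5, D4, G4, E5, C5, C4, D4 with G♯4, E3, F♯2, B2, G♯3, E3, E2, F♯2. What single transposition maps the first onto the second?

down a minor thirteenth

From E6 to G#4 is 13 letter names — a thirteenth of some quality.
G#4 to E6 is 20 semitones, which makes it a minor thirteenth; the second version is lower, so the direction is down.
Checking another pair — D4 → F#2 — gives the same interval.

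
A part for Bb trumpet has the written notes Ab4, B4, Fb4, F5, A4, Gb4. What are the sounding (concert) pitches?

Written C4 on the Bb trumpet sounds as Bb3, a major second lower; apply that shift to every note.
Ab4 -> Gb4
B4 -> A4
Fb4 -> Ebb4
F5 -> Eb5
A4 -> G4
Gb4 -> Fb4

Gb4 A4 Ebb4 Eb5 G4 Fb4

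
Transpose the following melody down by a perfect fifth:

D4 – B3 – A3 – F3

D4 gives G3
B3 gives E3
A3 gives D3
F3 gives Bb2

G3 E3 D3 Bb2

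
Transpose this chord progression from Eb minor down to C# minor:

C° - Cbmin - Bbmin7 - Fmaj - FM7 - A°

Eb minor down to C# minor is a diminished third; each chord root moves by that interval while the quality stays the same.
C°: root C down a diminished third → A#, giving A#°.
Cbmin: root Cb down a diminished third → A, giving Amin.
Bbmin7: root Bb down a diminished third → G#, giving G#min7.
Fmaj: root F down a diminished third → D#, giving D#maj.
FM7: root F down a diminished third → D#, giving D#M7.
A°: root A down a diminished third → F##, giving F##°.

A#° Amin G#min7 D#maj D#M7 F##°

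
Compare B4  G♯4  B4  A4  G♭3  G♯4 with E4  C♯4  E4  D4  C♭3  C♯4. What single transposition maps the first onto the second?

down a perfect fifth

From B4 to E4 is 5 letter names — a fifth of some quality.
E4 to B4 is 7 semitones, which makes it a perfect fifth; the second version is lower, so the direction is down.
Checking another pair — G#4 → C#4 — gives the same interval.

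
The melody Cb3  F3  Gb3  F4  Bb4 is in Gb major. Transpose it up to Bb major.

Gb major to Bb major up is a major third, so every note moves up by that interval.
Cb3 becomes Eb3
F3 becomes A3
Gb3 becomes Bb3
F4 becomes A4
Bb4 becomes D5

Eb3 A3 Bb3 A4 D5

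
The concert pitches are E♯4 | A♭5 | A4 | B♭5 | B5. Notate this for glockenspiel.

E#2 Ab3 A2 Bb3 B3

The glockenspiel sounds a perfect fifteenth above written, so the written part must be a perfect fifteenth below concert — transpose each note down.
E#4 gives E#2
Ab5 gives Ab3
A4 gives A2
Bb5 gives Bb3
B5 gives B3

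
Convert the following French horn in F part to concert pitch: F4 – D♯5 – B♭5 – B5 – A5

Bb3 G#4 Eb5 E5 D5

Written C4 on the French horn in F sounds as F3, a perfect fifth lower; apply that shift to every note.
F4 becomes Bb3
D#5 becomes G#4
Bb5 becomes Eb5
B5 becomes E5
A5 becomes D5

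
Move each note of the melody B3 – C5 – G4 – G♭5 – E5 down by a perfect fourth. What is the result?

A perfect fourth down from B3 gives F#3.
C5: a fourth down reaches G, and 5 semitones makes it G4.
G4 down a perfect fourth is D4.
A perfect fourth down from Gb5 gives Db5.
A perfect fourth down from E5 gives B4.

F#3 G4 D4 Db5 B4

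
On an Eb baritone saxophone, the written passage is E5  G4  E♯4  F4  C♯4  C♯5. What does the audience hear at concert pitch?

G3 Bb2 G#2 Ab2 E2 E3

The Eb baritone saxophone sounds a major thirteenth below written, so transpose each written note down a major thirteenth.
E5 gives G3
G4 gives Bb2
E#4 gives G#2
F4 gives Ab2
C#4 gives E2
C#5 gives E3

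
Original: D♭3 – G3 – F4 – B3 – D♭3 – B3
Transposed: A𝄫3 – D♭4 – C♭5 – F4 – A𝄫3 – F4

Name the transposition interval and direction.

Take the first pair: Db3 → Abb3. D to A spans 5 letter names, so the interval is some kind of fifth.
Db3 to Abb3 is 6 semitones, which makes it a diminished fifth; the second version is higher, so the direction is up.
Checking another pair — B3 → F4 — gives the same interval.

up a diminished fifth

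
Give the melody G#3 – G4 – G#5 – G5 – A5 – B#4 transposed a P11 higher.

C#5 C6 C#7 C7 D7 E#6

G#3 -> C#5
G4 -> C6
G#5 -> C#7
G5 -> C7
A5 -> D7
B#4 -> E#6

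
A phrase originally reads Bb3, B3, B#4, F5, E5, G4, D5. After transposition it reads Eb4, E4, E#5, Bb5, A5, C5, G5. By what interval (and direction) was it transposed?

up a perfect fourth

Take the first pair: Bb3 → Eb4. B to E spans 4 letter names, so the interval is some kind of fourth.
Bb3 to Eb4 is 5 semitones, which makes it a perfect fourth; the second version is higher, so the direction is up.
Checking another pair — D5 → G5 — gives the same interval.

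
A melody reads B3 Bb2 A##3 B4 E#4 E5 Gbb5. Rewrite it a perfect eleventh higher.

A perfect eleventh up from B3 gives E5.
A perfect eleventh up from Bb2 gives Eb4.
A perfect eleventh up from A##3 gives D##5.
B4 up a perfect eleventh is E6.
A perfect eleventh up from E#4 gives A#5.
E5 up a perfect eleventh is A6.
Gbb5: an eleventh up reaches C, and 17 semitones makes it Cbb7.

E5 Eb4 D##5 E6 A#5 A6 Cbb7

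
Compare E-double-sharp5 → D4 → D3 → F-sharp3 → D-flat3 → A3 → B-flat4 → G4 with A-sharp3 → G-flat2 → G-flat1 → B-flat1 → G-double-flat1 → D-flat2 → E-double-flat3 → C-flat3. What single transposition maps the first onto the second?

down an augmented twelfth

Take the first pair: E##5 → A#3. E to A spans 12 letter names, so the interval is some kind of twelfth.
A#3 to E##5 is 20 semitones, which makes it an augmented twelfth; the second version is lower, so the direction is down.
Checking another pair — G4 → Cb3 — gives the same interval.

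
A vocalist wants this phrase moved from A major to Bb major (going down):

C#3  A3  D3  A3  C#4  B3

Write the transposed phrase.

From A down to Bb is a major seventh; apply that to each pitch.
C#3 -> D2
A3 -> Bb2
D3 -> Eb2
A3 -> Bb2
C#4 -> D3
B3 -> C3

D2 Bb2 Eb2 Bb2 D3 C3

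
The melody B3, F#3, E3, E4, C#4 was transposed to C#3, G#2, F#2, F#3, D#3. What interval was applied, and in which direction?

Take the first pair: B3 → C#3. B to C spans 7 letter names, so the interval is some kind of seventh.
C#3 to B3 is 10 semitones, which makes it a minor seventh; the second version is lower, so the direction is down.
Checking another pair — C#4 → D#3 — gives the same interval.

down a minor seventh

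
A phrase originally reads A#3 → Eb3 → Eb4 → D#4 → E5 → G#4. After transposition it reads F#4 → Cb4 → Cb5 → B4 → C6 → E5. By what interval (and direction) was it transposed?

up a minor sixth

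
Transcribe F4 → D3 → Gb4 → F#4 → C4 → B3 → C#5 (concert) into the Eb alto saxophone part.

The Eb alto saxophone sounds a major sixth below written, so the written part must be a major sixth above concert — transpose each note up.
F4 -> D5
D3 -> B3
Gb4 -> Eb5
F#4 -> D#5
C4 -> A4
B3 -> G#4
C#5 -> A#5

D5 B3 Eb5 D#5 A4 G#4 A#5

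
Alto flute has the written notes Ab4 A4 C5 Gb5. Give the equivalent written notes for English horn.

First find concert pitch: the alto flute sounds a perfect fourth below written, so Ab4 A4 C5 Gb5 sounds Eb4 E4 G4 Db5.
Then write for English horn: it sounds a perfect fifth below written, so the part must be a perfect fifth above concert.
Eb4 → Bb4
E4 → B4
G4 → D5
Db5 → Ab5

Bb4 B4 D5 Ab5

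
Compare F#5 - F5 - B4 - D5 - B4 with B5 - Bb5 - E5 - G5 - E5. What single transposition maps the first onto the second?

up a perfect fourth

From F#5 to B5 is 4 letter names — a fourth of some quality.
F#5 to B5 is 5 semitones, which makes it a perfect fourth; the second version is higher, so the direction is up.
Checking another pair — B4 → E5 — gives the same interval.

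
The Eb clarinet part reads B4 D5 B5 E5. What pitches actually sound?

D5 F5 D6 G5

The Eb clarinet sounds a minor third above written, so transpose each written note up a minor third.
B4 becomes D5
D5 becomes F5
B5 becomes D6
E5 becomes G5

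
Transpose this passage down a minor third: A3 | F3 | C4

F#3 D3 A3

A3 down a minor third is F#3.
F3: a third down reaches D, and 3 semitones makes it D3.
C4 down a minor third is A3.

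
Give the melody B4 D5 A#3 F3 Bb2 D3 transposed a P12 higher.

F#6 A6 E#5 C5 F4 A4

B4 up a perfect twelfth is F#6.
D5: a twelfth up reaches A, and 19 semitones makes it A6.
A#3: a twelfth up reaches E, and 19 semitones makes it E#5.
F3 up a perfect twelfth is C5.
Bb2: a twelfth up reaches F, and 19 semitones makes it F4.
D3 up a perfect twelfth is A4.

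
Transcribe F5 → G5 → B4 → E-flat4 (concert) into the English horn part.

The English horn sounds a perfect fifth below written, so the written part must be a perfect fifth above concert — transpose each note up.
F5 -> C6
G5 -> D6
B4 -> F#5
Eb4 -> Bb4

C6 D6 F#5 Bb4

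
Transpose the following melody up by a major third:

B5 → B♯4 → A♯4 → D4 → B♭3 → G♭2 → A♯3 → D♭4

B5 up a major third is D#6.
B#4 up a major third is D##5.
A#4 up a major third is C##5.
D4: a third up reaches F, and 4 semitones makes it F#4.
A major third up from Bb3 gives D4.
Gb2: a third up reaches B, and 4 semitones makes it Bb2.
A major third up from A#3 gives C##4.
Db4: a third up reaches F, and 4 semitones makes it F4.

D#6 D##5 C##5 F#4 D4 Bb2 C##4 F4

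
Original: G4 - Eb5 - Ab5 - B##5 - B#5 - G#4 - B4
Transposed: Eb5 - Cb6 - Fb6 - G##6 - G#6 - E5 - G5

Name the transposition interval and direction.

Take the first pair: G4 → Eb5. G to E spans 6 letter names, so the interval is some kind of sixth.
G4 to Eb5 is 8 semitones, which makes it a minor sixth; the second version is higher, so the direction is up.
Checking another pair — B4 → G5 — gives the same interval.

up a minor sixth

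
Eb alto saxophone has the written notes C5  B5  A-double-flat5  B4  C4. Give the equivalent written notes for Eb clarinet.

First find concert pitch: the Eb alto saxophone sounds a major sixth below written, so C5 B5 A-double-flat5 B4 C4 sounds Eb4 D5 Cbb5 D4 Eb3.
Then write for Eb clarinet: it sounds a minor third above written, so the part must be a minor third below concert.
Eb4 → C4
D5 → B4
Cbb5 → Abb4
D4 → B3
Eb3 → C3

C4 B4 Abb4 B3 C3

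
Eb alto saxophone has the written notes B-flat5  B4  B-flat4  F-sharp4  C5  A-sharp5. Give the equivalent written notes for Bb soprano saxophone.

Eb5 E4 Eb4 B3 F4 D#5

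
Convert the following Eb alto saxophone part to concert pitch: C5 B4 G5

The Eb alto saxophone sounds a major sixth below written, so transpose each written note down a major sixth.
C5 -> Eb4
B4 -> D4
G5 -> Bb4

Eb4 D4 Bb4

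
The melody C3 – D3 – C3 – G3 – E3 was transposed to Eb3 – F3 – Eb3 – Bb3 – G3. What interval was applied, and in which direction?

up a minor third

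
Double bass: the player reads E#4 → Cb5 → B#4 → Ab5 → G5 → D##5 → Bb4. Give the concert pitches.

E#3 Cb4 B#3 Ab4 G4 D##4 Bb3

Written C4 on the double bass sounds as C3, a perfect octave lower; apply that shift to every note.
E#4 -> E#3
Cb5 -> Cb4
B#4 -> B#3
Ab5 -> Ab4
G5 -> G4
D##5 -> D##4
Bb4 -> Bb3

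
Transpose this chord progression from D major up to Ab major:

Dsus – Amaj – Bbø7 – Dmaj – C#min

Absus Ebmaj Fbø7 Abmaj Gmin

D major up to Ab major is a diminished fifth; each chord root moves by that interval while the quality stays the same.
Dsus: root D up a diminished fifth → Ab, giving Absus.
Amaj: root A up a diminished fifth → Eb, giving Ebmaj.
Bbø7: root Bb up a diminished fifth → Fb, giving Fbø7.
Dmaj: root D up a diminished fifth → Ab, giving Abmaj.
C#min: root C# up a diminished fifth → G, giving Gmin.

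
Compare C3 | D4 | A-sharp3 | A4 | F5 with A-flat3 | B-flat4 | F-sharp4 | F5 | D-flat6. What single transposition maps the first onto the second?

From C3 to Ab3 is 6 letter names — a sixth of some quality.
C3 to Ab3 is 8 semitones, which makes it a minor sixth; the second version is higher, so the direction is up.
Checking another pair — F5 → Db6 — gives the same interval.

up a minor sixth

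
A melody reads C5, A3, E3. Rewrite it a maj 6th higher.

A5 F#4 C#4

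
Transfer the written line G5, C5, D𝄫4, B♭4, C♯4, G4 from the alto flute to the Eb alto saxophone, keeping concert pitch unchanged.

B5 E5 Fb4 D5 E#4 B4

First find concert pitch: the alto flute sounds a perfect fourth below written, so G5 C5 D𝄫4 B♭4 C♯4 G4 sounds D5 G4 Abb3 F4 G#3 D4.
Then write for Eb alto saxophone: it sounds a major sixth below written, so the part must be a major sixth above concert.
D5 → B5
G4 → E5
Abb3 → Fb4
F4 → D5
G#3 → E#4
D4 → B4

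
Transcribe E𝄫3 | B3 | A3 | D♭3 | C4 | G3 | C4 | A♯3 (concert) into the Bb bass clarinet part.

The Bb bass clarinet sounds a major ninth below written, so the written part must be a major ninth above concert — transpose each note up.
Ebb3 to Fb4
B3 to C#5
A3 to B4
Db3 to Eb4
C4 to D5
G3 to A4
C4 to D5
A#3 to B#4

Fb4 C#5 B4 Eb4 D5 A4 D5 B#4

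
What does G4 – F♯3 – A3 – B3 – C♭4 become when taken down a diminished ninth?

G4 -> F##3
F#3 -> E##2
A3 -> G##2
B3 -> A##2
Cb4 -> B2

F##3 E##2 G##2 A##2 B2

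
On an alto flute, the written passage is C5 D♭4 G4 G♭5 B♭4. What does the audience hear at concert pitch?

Written C4 on the alto flute sounds as G3, a perfect fourth lower; apply that shift to every note.
C5 → G4
Db4 → Ab3
G4 → D4
Gb5 → Db5
Bb4 → F4

G4 Ab3 D4 Db5 F4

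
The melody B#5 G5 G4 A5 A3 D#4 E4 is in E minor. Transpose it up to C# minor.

G##6 E6 E5 F#6 F#4 B#4 C#5

E minor to C# minor up is a major sixth, so every note moves up by that interval.
B#5 → G##6
G5 → E6
G4 → E5
A5 → F#6
A3 → F#4
D#4 → B#4
E4 → C#5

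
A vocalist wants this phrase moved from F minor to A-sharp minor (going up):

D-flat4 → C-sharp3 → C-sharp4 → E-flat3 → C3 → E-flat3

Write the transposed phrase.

From F up to A-sharp is an augmented third; apply that to each pitch.
Db4 -> F#4
C#3 -> E##3
C#4 -> E##4
Eb3 -> G#3
C3 -> E#3
Eb3 -> G#3

F#4 E##3 E##4 G#3 E#3 G#3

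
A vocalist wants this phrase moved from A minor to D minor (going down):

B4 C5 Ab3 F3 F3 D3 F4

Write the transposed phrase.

From A down to D is a perfect fifth; apply that to each pitch.
B4 becomes E4
C5 becomes F4
Ab3 becomes Db3
F3 becomes Bb2
F3 becomes Bb2
D3 becomes G2
F4 becomes Bb3

E4 F4 Db3 Bb2 Bb2 G2 Bb3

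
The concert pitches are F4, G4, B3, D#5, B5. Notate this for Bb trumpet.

G4 A4 C#4 E#5 C#6

Written C4 sounds as Bb3 on the Bb trumpet, so concert pitches are written a major second up.
F4 gives G4
G4 gives A4
B3 gives C#4
D#5 gives E#5
B5 gives C#6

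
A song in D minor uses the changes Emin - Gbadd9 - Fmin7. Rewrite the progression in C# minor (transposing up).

D minor up to C# minor is a major seventh; each chord root moves by that interval while the quality stays the same.
Emin: root E up a major seventh → D#, giving D#min.
Gbadd9: root Gb up a major seventh → F, giving Fadd9.
Fmin7: root F up a major seventh → E, giving Emin7.

D#min Fadd9 Emin7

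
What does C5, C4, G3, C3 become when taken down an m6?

E4 E3 B2 E2

A minor sixth down from C5 gives E4.
C4 down a minor sixth is E3.
G3: a sixth down reaches B, and 8 semitones makes it B2.
C3: a sixth down reaches E, and 8 semitones makes it E2.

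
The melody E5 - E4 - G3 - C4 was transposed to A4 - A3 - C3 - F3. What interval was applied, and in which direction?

From E5 to A4 is 5 letter names — a fifth of some quality.
A4 to E5 is 7 semitones, which makes it a perfect fifth; the second version is lower, so the direction is down.
Checking another pair — C4 → F3 — gives the same interval.

down a perfect fifth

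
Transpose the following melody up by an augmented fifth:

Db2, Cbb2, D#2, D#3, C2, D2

Db2 up an augmented fifth is A2.
An augmented fifth up from Cbb2 gives Gb2.
An augmented fifth up from D#2 gives A##2.
D#3: a fifth up reaches A, and 8 semitones makes it A##3.
C2: a fifth up reaches G, and 8 semitones makes it G#2.
D2: a fifth up reaches A, and 8 semitones makes it A#2.

A2 Gb2 A##2 A##3 G#2 A#2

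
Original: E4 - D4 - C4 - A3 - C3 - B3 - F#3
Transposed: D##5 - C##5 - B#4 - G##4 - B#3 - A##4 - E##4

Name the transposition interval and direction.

up an augmented seventh

From E4 to D##5 is 7 letter names — a seventh of some quality.
E4 to D##5 is 12 semitones, which makes it an augmented seventh; the second version is higher, so the direction is up.
Checking another pair — F#3 → E##4 — gives the same interval.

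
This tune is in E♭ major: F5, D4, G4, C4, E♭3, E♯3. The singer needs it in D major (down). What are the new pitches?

E5 C#4 F#4 B3 D3 D##3

From E♭ down to D is a minor second; apply that to each pitch.
F5 gives E5
D4 gives C#4
G4 gives F#4
C4 gives B3
Eb3 gives D3
E#3 gives D##3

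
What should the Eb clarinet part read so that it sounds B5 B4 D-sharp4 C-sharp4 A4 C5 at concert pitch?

The Eb clarinet sounds a minor third above written, so the written part must be a minor third below concert — transpose each note down.
B5 gives G#5
B4 gives G#4
D#4 gives B#3
C#4 gives A#3
A4 gives F#4
C5 gives A4

G#5 G#4 B#3 A#3 F#4 A4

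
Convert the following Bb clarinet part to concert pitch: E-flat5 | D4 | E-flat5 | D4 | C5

Written C4 on the Bb clarinet sounds as Bb3, a major second lower; apply that shift to every note.
Eb5 becomes Db5
D4 becomes C4
Eb5 becomes Db5
D4 becomes C4
C5 becomes Bb4

Db5 C4 Db5 C4 Bb4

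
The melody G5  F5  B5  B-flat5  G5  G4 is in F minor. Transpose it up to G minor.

F minor to G minor up is a major second, so every note moves up by that interval.
G5 becomes A5
F5 becomes G5
B5 becomes C#6
Bb5 becomes C6
G5 becomes A5
G4 becomes A4

A5 G5 C#6 C6 A5 A4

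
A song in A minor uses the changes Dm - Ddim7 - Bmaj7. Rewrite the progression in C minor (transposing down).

A minor down to C minor is a major sixth; each chord root moves by that interval while the quality stays the same.
Dm: root D down a major sixth → F, giving Fm.
Ddim7: root D down a major sixth → F, giving Fdim7.
Bmaj7: root B down a major sixth → D, giving Dmaj7.

Fm Fdim7 Dmaj7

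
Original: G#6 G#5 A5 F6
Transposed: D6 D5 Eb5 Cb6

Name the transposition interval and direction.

down an augmented fourth

Take the first pair: G#6 → D6. G to D spans 4 letter names, so the interval is some kind of fourth.
D6 to G#6 is 6 semitones, which makes it an augmented fourth; the second version is lower, so the direction is down.
Checking another pair — F6 → Cb6 — gives the same interval.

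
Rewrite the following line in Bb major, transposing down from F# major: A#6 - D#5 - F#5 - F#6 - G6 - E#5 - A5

D6 G4 Bb4 Bb5 Cb6 A4 Db5

F# major to Bb major down is an augmented fifth, so every note moves down by that interval.
A#6 to D6
D#5 to G4
F#5 to Bb4
F#6 to Bb5
G6 to Cb6
E#5 to A4
A5 to Db5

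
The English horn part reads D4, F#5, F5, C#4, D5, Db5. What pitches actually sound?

G3 B4 Bb4 F#3 G4 Gb4

The English horn sounds a perfect fifth below written, so transpose each written note down a perfect fifth.
D4 gives G3
F#5 gives B4
F5 gives Bb4
C#4 gives F#3
D5 gives G4
Db5 gives Gb4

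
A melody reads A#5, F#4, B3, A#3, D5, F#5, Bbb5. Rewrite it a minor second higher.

B5 G4 C4 B3 Eb5 G5 Cbb6

A#5: a second up reaches B, and 1 semitone makes it B5.
A minor second up from F#4 gives G4.
B3 up a minor second is C4.
A#3: a second up reaches B, and 1 semitone makes it B3.
A minor second up from D5 gives Eb5.
F#5 up a minor second is G5.
Bbb5: a second up reaches C, and 1 semitone makes it Cbb6.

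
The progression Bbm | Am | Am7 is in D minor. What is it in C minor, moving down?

Abm Gm Gm7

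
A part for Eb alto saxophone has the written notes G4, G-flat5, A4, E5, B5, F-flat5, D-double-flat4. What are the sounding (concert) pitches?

The Eb alto saxophone sounds a major sixth below written, so transpose each written note down a major sixth.
G4 gives Bb3
Gb5 gives Bbb4
A4 gives C4
E5 gives G4
B5 gives D5
Fb5 gives Abb4
Dbb4 gives Fbb3

Bb3 Bbb4 C4 G4 D5 Abb4 Fbb3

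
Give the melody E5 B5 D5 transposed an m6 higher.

E5 → C6
B5 → G6
D5 → Bb5

C6 G6 Bb5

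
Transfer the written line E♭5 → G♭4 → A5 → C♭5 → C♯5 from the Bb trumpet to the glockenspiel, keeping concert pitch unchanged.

Db3 Fb2 G3 Bbb2 B2

First find concert pitch: the Bb trumpet sounds a major second below written, so E♭5 G♭4 A5 C♭5 C♯5 sounds Db5 Fb4 G5 Bbb4 B4.
Then write for glockenspiel: it sounds a perfect fifteenth above written, so the part must be a perfect fifteenth below concert.
Db5 → Db3
Fb4 → Fb2
G5 → G3
Bbb4 → Bbb2
B4 → B2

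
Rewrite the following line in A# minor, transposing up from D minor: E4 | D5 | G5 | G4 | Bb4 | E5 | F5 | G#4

From D up to A# is an augmented fifth; apply that to each pitch.
E4 → B#4
D5 → A#5
G5 → D#6
G4 → D#5
Bb4 → F#5
E5 → B#5
F5 → C#6
G#4 → D##5

B#4 A#5 D#6 D#5 F#5 B#5 C#6 D##5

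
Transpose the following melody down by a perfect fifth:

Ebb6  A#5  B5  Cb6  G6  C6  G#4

Abb5 D#5 E5 Fb5 C6 F5 C#4

Ebb6 → Abb5
A#5 → D#5
B5 → E5
Cb6 → Fb5
G6 → C6
C6 → F5
G#4 → C#4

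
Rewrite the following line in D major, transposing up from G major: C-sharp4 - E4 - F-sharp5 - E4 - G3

G#4 B4 C#6 B4 D4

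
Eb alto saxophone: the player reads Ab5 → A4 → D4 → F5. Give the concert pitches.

Cb5 C4 F3 Ab4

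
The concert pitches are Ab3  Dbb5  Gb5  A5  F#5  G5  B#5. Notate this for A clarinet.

Cb4 Fbb5 Bbb5 C6 A5 Bb5 D#6

Written C4 sounds as A3 on the A clarinet, so concert pitches are written a minor third up.
Ab3 -> Cb4
Dbb5 -> Fbb5
Gb5 -> Bbb5
A5 -> C6
F#5 -> A5
G5 -> Bb5
B#5 -> D#6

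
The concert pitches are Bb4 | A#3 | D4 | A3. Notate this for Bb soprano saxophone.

C5 B#3 E4 B3

The Bb soprano saxophone sounds a major second below written, so the written part must be a major second above concert — transpose each note up.
Bb4 becomes C5
A#3 becomes B#3
D4 becomes E4
A3 becomes B3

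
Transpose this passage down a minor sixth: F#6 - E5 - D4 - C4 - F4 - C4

A#5 G#4 F#3 E3 A3 E3

F#6: a sixth down reaches A, and 8 semitones makes it A#5.
E5 down a minor sixth is G#4.
A minor sixth down from D4 gives F#3.
A minor sixth down from C4 gives E3.
F4 down a minor sixth is A3.
C4 down a minor sixth is E3.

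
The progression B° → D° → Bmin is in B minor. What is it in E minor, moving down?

E° G° Emin

B minor down to E minor is a perfect fifth; each chord root moves by that interval while the quality stays the same.
B°: root B down a perfect fifth → E, giving E°.
D°: root D down a perfect fifth → G, giving G°.
Bmin: root B down a perfect fifth → E, giving Emin.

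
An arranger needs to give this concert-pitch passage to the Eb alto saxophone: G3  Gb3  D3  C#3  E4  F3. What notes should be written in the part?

E4 Eb4 B3 A#3 C#5 D4

Written C4 sounds as Eb3 on the Eb alto saxophone, so concert pitches are written a major sixth up.
G3 -> E4
Gb3 -> Eb4
D3 -> B3
C#3 -> A#3
E4 -> C#5
F3 -> D4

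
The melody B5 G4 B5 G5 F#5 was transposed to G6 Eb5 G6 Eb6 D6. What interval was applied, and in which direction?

up a minor sixth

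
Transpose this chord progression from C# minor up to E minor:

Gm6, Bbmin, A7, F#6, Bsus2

C# minor up to E minor is a minor third; each chord root moves by that interval while the quality stays the same.
Gm6: root G up a minor third → Bb, giving Bbm6.
Bbmin: root Bb up a minor third → Db, giving Dbmin.
A7: root A up a minor third → C, giving C7.
F#6: root F# up a minor third → A, giving A6.
Bsus2: root B up a minor third → D, giving Dsus2.

Bbm6 Dbmin C7 A6 Dsus2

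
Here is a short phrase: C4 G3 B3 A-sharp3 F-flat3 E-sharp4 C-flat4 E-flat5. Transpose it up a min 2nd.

C4 -> Db4
G3 -> Ab3
B3 -> C4
A#3 -> B3
Fb3 -> Gbb3
E#4 -> F#4
Cb4 -> Dbb4
Eb5 -> Fb5

Db4 Ab3 C4 B3 Gbb3 F#4 Dbb4 Fb5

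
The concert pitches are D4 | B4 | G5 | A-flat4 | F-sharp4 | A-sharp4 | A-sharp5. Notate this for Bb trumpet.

E4 C#5 A5 Bb4 G#4 B#4 B#5

The Bb trumpet sounds a major second below written, so the written part must be a major second above concert — transpose each note up.
D4 becomes E4
B4 becomes C#5
G5 becomes A5
Ab4 becomes Bb4
F#4 becomes G#4
A#4 becomes B#4
A#5 becomes B#5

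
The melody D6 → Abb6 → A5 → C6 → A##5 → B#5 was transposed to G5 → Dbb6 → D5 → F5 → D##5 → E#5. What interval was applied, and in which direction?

down a perfect fifth

Take the first pair: D6 → G5. D to G spans 5 letter names, so the interval is some kind of fifth.
G5 to D6 is 7 semitones, which makes it a perfect fifth; the second version is lower, so the direction is down.
Checking another pair — B#5 → E#5 — gives the same interval.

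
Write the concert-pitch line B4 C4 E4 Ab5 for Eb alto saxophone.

Written C4 sounds as Eb3 on the Eb alto saxophone, so concert pitches are written a major sixth up.
B4 to G#5
C4 to A4
E4 to C#5
Ab5 to F6

G#5 A4 C#5 F6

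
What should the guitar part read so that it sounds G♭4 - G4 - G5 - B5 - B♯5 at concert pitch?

Gb5 G5 G6 B6 B#6

The guitar sounds a perfect octave below written, so the written part must be a perfect octave above concert — transpose each note up.
Gb4 becomes Gb5
G4 becomes G5
G5 becomes G6
B5 becomes B6
B#5 becomes B#6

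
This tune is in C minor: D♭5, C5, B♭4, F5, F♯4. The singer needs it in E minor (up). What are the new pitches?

F5 E5 D5 A5 A#4

C minor to E minor up is a major third, so every note moves up by that interval.
Db5 → F5
C5 → E5
Bb4 → D5
F5 → A5
F#4 → A#4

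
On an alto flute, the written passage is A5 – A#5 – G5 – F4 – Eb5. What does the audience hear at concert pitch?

E5 E#5 D5 C4 Bb4

The alto flute sounds a perfect fourth below written, so transpose each written note down a perfect fourth.
A5 -> E5
A#5 -> E#5
G5 -> D5
F4 -> C4
Eb5 -> Bb4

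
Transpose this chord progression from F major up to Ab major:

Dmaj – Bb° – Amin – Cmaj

F major up to Ab major is a minor third; each chord root moves by that interval while the quality stays the same.
Dmaj: root D up a minor third → F, giving Fmaj.
Bb°: root Bb up a minor third → Db, giving Db°.
Amin: root A up a minor third → C, giving Cmin.
Cmaj: root C up a minor third → Eb, giving Ebmaj.

Fmaj Db° Cmin Ebmaj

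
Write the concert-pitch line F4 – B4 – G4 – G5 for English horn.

C5 F#5 D5 D6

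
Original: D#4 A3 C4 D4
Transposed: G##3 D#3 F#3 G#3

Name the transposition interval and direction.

Take the first pair: D#4 → G##3. D to G spans 5 letter names, so the interval is some kind of fifth.
G##3 to D#4 is 6 semitones, which makes it a diminished fifth; the second version is lower, so the direction is down.
Checking another pair — D4 → G#3 — gives the same interval.

down a diminished fifth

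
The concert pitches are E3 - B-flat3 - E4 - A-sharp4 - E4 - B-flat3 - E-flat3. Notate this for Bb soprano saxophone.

F#3 C4 F#4 B#4 F#4 C4 F3

Written C4 sounds as Bb3 on the Bb soprano saxophone, so concert pitches are written a major second up.
E3 -> F#3
Bb3 -> C4
E4 -> F#4
A#4 -> B#4
E4 -> F#4
Bb3 -> C4
Eb3 -> F3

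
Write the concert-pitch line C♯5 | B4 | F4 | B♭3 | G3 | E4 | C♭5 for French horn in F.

The French horn in F sounds a perfect fifth below written, so the written part must be a perfect fifth above concert — transpose each note up.
C#5 to G#5
B4 to F#5
F4 to C5
Bb3 to F4
G3 to D4
E4 to B4
Cb5 to Gb5

G#5 F#5 C5 F4 D4 B4 Gb5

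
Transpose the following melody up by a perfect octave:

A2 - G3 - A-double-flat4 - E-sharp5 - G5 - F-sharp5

A2 -> A3
G3 -> G4
Abb4 -> Abb5
E#5 -> E#6
G5 -> G6
F#5 -> F#6

A3 G4 Abb5 E#6 G6 F#6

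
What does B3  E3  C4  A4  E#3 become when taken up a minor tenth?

D5 G4 Eb5 C6 G#4

A minor tenth up from B3 gives D5.
E3: a tenth up reaches G, and 15 semitones makes it G4.
C4: a tenth up reaches E, and 15 semitones makes it Eb5.
A4 up a minor tenth is C6.
E#3: a tenth up reaches G, and 15 semitones makes it G#4.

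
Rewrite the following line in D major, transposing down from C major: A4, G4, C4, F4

B3 A3 D3 G3

From C down to D is a minor seventh; apply that to each pitch.
A4 gives B3
G4 gives A3
C4 gives D3
F4 gives G3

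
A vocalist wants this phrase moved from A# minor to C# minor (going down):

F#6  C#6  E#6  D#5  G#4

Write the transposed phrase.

A5 E5 G#5 F#4 B3

From A# down to C# is a major sixth; apply that to each pitch.
F#6 becomes A5
C#6 becomes E5
E#6 becomes G#5
D#5 becomes F#4
G#4 becomes B3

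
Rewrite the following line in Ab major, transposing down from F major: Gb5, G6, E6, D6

Bbb4 Bb5 G5 F5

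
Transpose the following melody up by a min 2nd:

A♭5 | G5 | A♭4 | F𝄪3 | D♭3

Ab5 -> Bbb5
G5 -> Ab5
Ab4 -> Bbb4
F##3 -> G#3
Db3 -> Ebb3

Bbb5 Ab5 Bbb4 G#3 Ebb3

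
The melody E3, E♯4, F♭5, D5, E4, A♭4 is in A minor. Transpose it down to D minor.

A minor to D minor down is a perfect fifth, so every note moves down by that interval.
E3 → A2
E#4 → A#3
Fb5 → Bbb4
D5 → G4
E4 → A3
Ab4 → Db4

A2 A#3 Bbb4 G4 A3 Db4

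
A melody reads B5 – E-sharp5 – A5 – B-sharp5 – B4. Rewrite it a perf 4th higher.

E6 A#5 D6 E#6 E5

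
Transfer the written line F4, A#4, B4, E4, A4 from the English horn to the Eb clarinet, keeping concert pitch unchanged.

G3 B#3 C#4 F#3 B3

First find concert pitch: the English horn sounds a perfect fifth below written, so F4 A#4 B4 E4 A4 sounds Bb3 D#4 E4 A3 D4.
Then write for Eb clarinet: it sounds a minor third above written, so the part must be a minor third below concert.
Bb3 → G3
D#4 → B#3
E4 → C#4
A3 → F#3
D4 → B3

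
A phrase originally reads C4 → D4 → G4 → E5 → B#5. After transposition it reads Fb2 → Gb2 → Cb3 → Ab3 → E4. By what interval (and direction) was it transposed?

From C4 to Fb2 is 12 letter names — a twelfth of some quality.
Fb2 to C4 is 20 semitones, which makes it an augmented twelfth; the second version is lower, so the direction is down.
Checking another pair — B#5 → E4 — gives the same interval.

down an augmented twelfth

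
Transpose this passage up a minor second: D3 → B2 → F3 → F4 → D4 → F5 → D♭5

D3 -> Eb3
B2 -> C3
F3 -> Gb3
F4 -> Gb4
D4 -> Eb4
F5 -> Gb5
Db5 -> Ebb5

Eb3 C3 Gb3 Gb4 Eb4 Gb5 Ebb5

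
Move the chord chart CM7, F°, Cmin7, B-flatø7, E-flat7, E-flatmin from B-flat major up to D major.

EM7 A° Emin7 Dø7 G7 Gmin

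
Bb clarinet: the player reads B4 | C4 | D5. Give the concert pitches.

A4 Bb3 C5

Written C4 on the Bb clarinet sounds as Bb3, a major second lower; apply that shift to every note.
B4 becomes A4
C4 becomes Bb3
D5 becomes C5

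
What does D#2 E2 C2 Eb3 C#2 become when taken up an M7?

C##3 D#3 B2 D4 B#2

A major seventh up from D#2 gives C##3.
E2: a seventh up reaches D, and 11 semitones makes it D#3.
C2: a seventh up reaches B, and 11 semitones makes it B2.
Eb3: a seventh up reaches D, and 11 semitones makes it D4.
A major seventh up from C#2 gives B#2.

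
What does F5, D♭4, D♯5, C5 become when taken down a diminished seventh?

F5 to G#4
Db4 to E3
D#5 to E##4
C5 to D#4

G#4 E3 E##4 D#4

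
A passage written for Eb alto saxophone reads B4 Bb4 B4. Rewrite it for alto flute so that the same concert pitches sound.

G4 Gb4 G4

First find concert pitch: the Eb alto saxophone sounds a major sixth below written, so B4 Bb4 B4 sounds D4 Db4 D4.
Then write for alto flute: it sounds a perfect fourth below written, so the part must be a perfect fourth above concert.
D4 → G4
Db4 → Gb4
D4 → G4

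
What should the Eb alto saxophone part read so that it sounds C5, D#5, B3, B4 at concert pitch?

A5 B#5 G#4 G#5

The Eb alto saxophone sounds a major sixth below written, so the written part must be a major sixth above concert — transpose each note up.
C5 → A5
D#5 → B#5
B3 → G#4
B4 → G#5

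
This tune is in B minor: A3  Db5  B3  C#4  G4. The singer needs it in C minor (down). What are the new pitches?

Bb2 Ebb4 C3 D3 Ab3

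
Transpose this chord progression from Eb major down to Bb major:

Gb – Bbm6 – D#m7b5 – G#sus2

Eb major down to Bb major is a perfect fourth; each chord root moves by that interval while the quality stays the same.
Gb: root Gb down a perfect fourth → Db, giving Db.
Bbm6: root Bb down a perfect fourth → F, giving Fm6.
D#m7b5: root D# down a perfect fourth → A#, giving A#m7b5.
G#sus2: root G# down a perfect fourth → D#, giving D#sus2.

Db Fm6 A#m7b5 D#sus2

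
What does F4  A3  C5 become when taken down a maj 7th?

Gb3 Bb2 Db4

F4 to Gb3
A3 to Bb2
C5 to Db4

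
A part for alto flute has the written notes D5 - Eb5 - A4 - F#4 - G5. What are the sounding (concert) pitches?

A4 Bb4 E4 C#4 D5

Written C4 on the alto flute sounds as G3, a perfect fourth lower; apply that shift to every note.
D5 gives A4
Eb5 gives Bb4
A4 gives E4
F#4 gives C#4
G5 gives D5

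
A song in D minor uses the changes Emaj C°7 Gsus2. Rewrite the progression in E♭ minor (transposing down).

Fmaj Db°7 Absus2

D minor down to E♭ minor is a major seventh; each chord root moves by that interval while the quality stays the same.
Emaj: root E down a major seventh → F, giving Fmaj.
C°7: root C down a major seventh → Db, giving Db°7.
Gsus2: root G down a major seventh → Ab, giving Absus2.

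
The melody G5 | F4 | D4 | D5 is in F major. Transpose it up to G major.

A5 G4 E4 E5

F major to G major up is a major second, so every note moves up by that interval.
G5 → A5
F4 → G4
D4 → E4
D5 → E5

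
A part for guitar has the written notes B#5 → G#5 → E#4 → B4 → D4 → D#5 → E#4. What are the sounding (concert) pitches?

The guitar sounds a perfect octave below written, so transpose each written note down a perfect octave.
B#5 becomes B#4
G#5 becomes G#4
E#4 becomes E#3
B4 becomes B3
D4 becomes D3
D#5 becomes D#4
E#4 becomes E#3

B#4 G#4 E#3 B3 D3 D#4 E#3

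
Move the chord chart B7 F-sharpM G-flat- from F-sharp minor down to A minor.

D7 AM Bbb-

F-sharp minor down to A minor is a major sixth; each chord root moves by that interval while the quality stays the same.
B7: root B down a major sixth → D, giving D7.
F-sharpM: root F-sharp down a major sixth → A, giving AM.
G-flat-: root G-flat down a major sixth → Bbb, giving Bbb-.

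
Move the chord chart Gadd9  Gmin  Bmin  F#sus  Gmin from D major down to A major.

D major down to A major is a perfect fourth; each chord root moves by that interval while the quality stays the same.
Gadd9: root G down a perfect fourth → D, giving Dadd9.
Gmin: root G down a perfect fourth → D, giving Dmin.
Bmin: root B down a perfect fourth → F#, giving F#min.
F#sus: root F# down a perfect fourth → C#, giving C#sus.
Gmin: root G down a perfect fourth → D, giving Dmin.

Dadd9 Dmin F#min C#sus Dmin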